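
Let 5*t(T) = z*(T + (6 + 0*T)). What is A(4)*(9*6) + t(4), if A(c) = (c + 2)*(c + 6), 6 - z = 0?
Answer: 3252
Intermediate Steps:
z = 6 (z = 6 - 1*0 = 6 + 0 = 6)
A(c) = (2 + c)*(6 + c)
t(T) = 36/5 + 6*T/5 (t(T) = (6*(T + (6 + 0*T)))/5 = (6*(T + (6 + 0)))/5 = (6*(T + 6))/5 = (6*(6 + T))/5 = (36 + 6*T)/5 = 36/5 + 6*T/5)
A(4)*(9*6) + t(4) = (12 + 4**2 + 8*4)*(9*6) + (36/5 + (6/5)*4) = (12 + 16 + 32)*54 + (36/5 + 24/5) = 60*54 + 12 = 3240 + 12 = 3252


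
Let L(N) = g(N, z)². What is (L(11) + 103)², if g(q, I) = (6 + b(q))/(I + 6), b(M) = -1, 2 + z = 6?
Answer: 170569/16 ≈ 10661.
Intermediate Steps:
z = 4 (z = -2 + 6 = 4)
g(q, I) = 5/(6 + I) (g(q, I) = (6 - 1)/(I + 6) = 5/(6 + I))
L(N) = ¼ (L(N) = (5/(6 + 4))² = (5/10)² = (5*(⅒))² = (½)² = ¼)
(L(11) + 103)² = (¼ + 103)² = (413/4)² = 170569/16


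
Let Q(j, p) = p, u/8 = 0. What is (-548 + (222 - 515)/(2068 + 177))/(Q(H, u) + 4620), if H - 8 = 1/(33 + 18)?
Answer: -1230553/10371900 ≈ -0.11864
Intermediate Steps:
u = 0 (u = 8*0 = 0)
H = 409/51 (H = 8 + 1/(33 + 18) = 8 + 1/51 = 409/51 ≈ 8.0196)
(-548 + (222 - 515)/(2068 + 177))/(Q(H, u) + 4620) = (-548 + (222 - 515)/(2068 + 177))/(0 + 4620) = (-548 - 293/2245)/4620 = (-548 - 293*1/2245)*(1/4620) = (-548 - 293/2245)*(1/4620) = -1230553/2245*1/4620 = -1230553/10371900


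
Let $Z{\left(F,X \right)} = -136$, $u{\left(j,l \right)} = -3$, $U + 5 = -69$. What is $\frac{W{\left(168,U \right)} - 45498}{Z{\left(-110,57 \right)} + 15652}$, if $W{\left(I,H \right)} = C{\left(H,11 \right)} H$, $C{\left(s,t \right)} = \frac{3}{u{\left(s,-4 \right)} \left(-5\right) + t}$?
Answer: $- \frac{197195}{67236} \approx -2.9329$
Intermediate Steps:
$U = -74$ ($U = -5 - 69 = -74$)
$C{\left(s,t \right)} = \frac{3}{15 + t}$ ($C{\left(s,t \right)} = \frac{3}{\left(-3\right) \left(-5\right) + t} = \frac{3}{15 + t}$)
$W{\left(I,H \right)} = \frac{3 H}{26}$ ($W{\left(I,H \right)} = \frac{3}{15 + 11} H = \frac{3}{26} H = 3 \cdot \frac{1}{26} H = \frac{3 H}{26}$)
$\frac{W{\left(168,U \right)} - 45498}{Z{\left(-110,57 \right)} + 15652} = \frac{\frac{3}{26} \left(-74\right) - 45498}{-136 + 15652} = \frac{- \frac{111}{13} - 45498}{15516} = \left(- \frac{591585}{13}\right) \frac{1}{15516} = - \frac{197195}{67236}$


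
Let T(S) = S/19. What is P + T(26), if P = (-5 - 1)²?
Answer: 710/19 ≈ 37.368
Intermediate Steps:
T(S) = S/19 (T(S) = S*(1/19) = S/19)
P = 36 (P = (-6)² = 36)
P + T(26) = 36 + (1/19)*26 = 36 + 26/19 = 710/19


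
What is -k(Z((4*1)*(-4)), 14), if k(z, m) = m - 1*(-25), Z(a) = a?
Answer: -39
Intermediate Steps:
k(z, m) = 25 + m (k(z, m) = m + 25 = 25 + m)
-k(Z((4*1)*(-4)), 14) = -(25 + 14) = -1*39 = -39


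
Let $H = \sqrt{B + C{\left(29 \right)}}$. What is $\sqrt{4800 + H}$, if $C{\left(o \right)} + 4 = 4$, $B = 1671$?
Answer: $\sqrt{4800 + \sqrt{1671}} \approx 69.576$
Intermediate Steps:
$C{\left(o \right)} = 0$ ($C{\left(o \right)} = -4 + 4 = 0$)
$H = \sqrt{1671}$ ($H = \sqrt{1671 + 0} = \sqrt{1671} \approx 40.878$)
$\sqrt{4800 + H} = \sqrt{4800 + \sqrt{1671}}$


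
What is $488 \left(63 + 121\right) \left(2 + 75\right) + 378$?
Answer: $6914362$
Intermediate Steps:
$488 \left(63 + 121\right) \left(2 + 75\right) + 378 = 488 \cdot 184 \cdot 77 + 378 = 488 \cdot 14168 + 378 = 6913984 + 378 = 6914362$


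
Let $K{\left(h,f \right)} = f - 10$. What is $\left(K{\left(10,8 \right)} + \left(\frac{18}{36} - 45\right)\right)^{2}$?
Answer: $\frac{8649}{4} \approx 2162.3$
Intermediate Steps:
$K{\left(h,f \right)} = -10 + f$
$\left(K{\left(10,8 \right)} + \left(\frac{18}{36} - 45\right)\right)^{2} = \left(\left(-10 + 8\right) + \left(\frac{18}{36} - 45\right)\right)^{2} = \left(-2 + \left(18 \cdot \frac{1}{36} - 45\right)\right)^{2} = \left(-2 + \left(\frac{1}{2} - 45\right)\right)^{2} = \left(-2 - \frac{89}{2}\right)^{2} = \left(- \frac{93}{2}\right)^{2} = \frac{8649}{4}$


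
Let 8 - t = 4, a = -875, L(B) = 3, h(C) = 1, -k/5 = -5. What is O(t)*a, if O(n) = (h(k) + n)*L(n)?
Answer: -13125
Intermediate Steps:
k = 25 (k = -5*(-5) = 25)
t = 4 (t = 8 - 1*4 = 8 - 4 = 4)
O(n) = 3 + 3*n (O(n) = (1 + n)*3 = 3 + 3*n)
O(t)*a = (3 + 3*4)*(-875) = (3 + 12)*(-875) = 15*(-875) = -13125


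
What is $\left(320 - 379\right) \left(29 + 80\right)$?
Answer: $-6431$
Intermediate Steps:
$\left(320 - 379\right) \left(29 + 80\right) = \left(-59\right) 109 = -6431$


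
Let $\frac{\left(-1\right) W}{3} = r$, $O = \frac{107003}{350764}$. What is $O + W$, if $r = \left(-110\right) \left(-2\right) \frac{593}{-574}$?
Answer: $\frac{68671717021}{100669268} \approx 682.15$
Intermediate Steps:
$O = \frac{107003}{350764}$ ($O = 107003 \cdot \frac{1}{350764} = \frac{107003}{350764} \approx 0.30506$)
$r = - \frac{65230}{287}$ ($r = 220 \cdot 593 \left(- \frac{1}{574}\right) = 220 \left(- \frac{593}{574}\right) = - \frac{65230}{287} \approx -227.28$)
$W = \frac{195690}{287}$ ($W = \left(-3\right) \left(- \frac{65230}{287}\right) = \frac{195690}{287} \approx 681.85$)
$O + W = \frac{107003}{350764} + \frac{195690}{287} = \frac{68671717021}{100669268}$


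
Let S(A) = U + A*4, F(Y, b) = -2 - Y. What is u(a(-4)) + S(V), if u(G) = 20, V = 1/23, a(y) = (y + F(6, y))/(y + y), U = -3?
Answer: 395/23 ≈ 17.174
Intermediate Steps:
a(y) = (-8 + y)/(2*y) (a(y) = (y + (-2 - 1*6))/(y + y) = (y + (-2 - 6))/((2*y)) = (y - 8)*(1/(2*y)) = (-8 + y)*(1/(2*y)) = (-8 + y)/(2*y))
V = 1/23 ≈ 0.043478
S(A) = -3 + 4*A (S(A) = -3 + A*4 = -3 + 4*A)
u(a(-4)) + S(V) = 20 + (-3 + 4*(1/23)) = 20 + (-3 + 4/23) = 20 - 65/23 = 395/23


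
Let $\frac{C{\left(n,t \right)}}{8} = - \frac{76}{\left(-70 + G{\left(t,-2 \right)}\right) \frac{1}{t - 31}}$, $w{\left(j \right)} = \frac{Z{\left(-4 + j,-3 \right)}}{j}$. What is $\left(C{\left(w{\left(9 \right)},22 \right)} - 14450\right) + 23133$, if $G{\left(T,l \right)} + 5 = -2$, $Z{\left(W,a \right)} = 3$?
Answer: $\frac{663119}{77} \approx 8611.9$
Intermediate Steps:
$w{\left(j \right)} = \frac{3}{j}$
$G{\left(T,l \right)} = -7$ ($G{\left(T,l \right)} = -5 - 2 = -7$)
$C{\left(n,t \right)} = - \frac{18848}{77} + \frac{608 t}{77}$ ($C{\left(n,t \right)} = 8 \left(- \frac{76}{\left(-70 - 7\right) \frac{1}{t - 31}}\right) = 8 \left(- \frac{76}{\left(-77\right) \frac{1}{-31 + t}}\right) = 8 \left(- 76 \left(\frac{31}{77} - \frac{t}{77}\right)\right) = 8 \left(- \frac{2356}{77} + \frac{76 t}{77}\right) = - \frac{18848}{77} + \frac{608 t}{77}$)
$\left(C{\left(w{\left(9 \right)},22 \right)} - 14450\right) + 23133 = \left(\left(- \frac{18848}{77} + \frac{608}{77} \cdot 22\right) - 14450\right) + 23133 = \left(\left(- \frac{18848}{77} + \frac{1216}{7}\right) - 14450\right) + 23133 = \left(- \frac{5472}{77} - 14450\right) + 23133 = - \frac{1118122}{77} + 23133 = \frac{663119}{77}$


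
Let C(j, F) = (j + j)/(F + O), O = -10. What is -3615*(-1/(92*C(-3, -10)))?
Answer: 6025/46 ≈ 130.98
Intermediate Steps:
C(j, F) = 2*j/(-10 + F) (C(j, F) = (j + j)/(F - 10) = (2*j)/(-10 + F) = 2*j/(-10 + F))
-3615*(-1/(92*C(-3, -10))) = -3615/((-184*(-3)/(-10 - 10))) = -3615/((-184*(-3)/(-20))) = -3615/((-184*(-3)*(-1)/20)) = -3615/((-92*3/10)) = -3615/(-138/5) = -3615*(-5/138) = 6025/46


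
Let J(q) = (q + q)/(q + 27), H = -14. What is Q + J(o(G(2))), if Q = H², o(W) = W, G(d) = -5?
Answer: 2151/11 ≈ 195.55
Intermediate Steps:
Q = 196 (Q = (-14)² = 196)
J(q) = 2*q/(27 + q) (J(q) = (2*q)/(27 + q) = 2*q/(27 + q))
Q + J(o(G(2))) = 196 + 2*(-5)/(27 - 5) = 196 + 2*(-5)/22 = 196 + 2*(-5)*(1/22) = 196 - 5/11 = 2151/11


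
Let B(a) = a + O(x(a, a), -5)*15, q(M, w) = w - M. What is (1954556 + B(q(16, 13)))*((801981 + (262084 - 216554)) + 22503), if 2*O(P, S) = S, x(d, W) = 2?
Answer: 1700455848217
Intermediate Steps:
O(P, S) = S/2
B(a) = -75/2 + a (B(a) = a + ((1/2)*(-5))*15 = a - 5/2*15 = a - 75/2 = -75/2 + a)
(1954556 + B(q(16, 13)))*((801981 + (262084 - 216554)) + 22503) = (1954556 + (-75/2 + (13 - 1*16)))*((801981 + (262084 - 216554)) + 22503) = (1954556 + (-75/2 + (13 - 16)))*((801981 + 45530) + 22503) = (1954556 + (-75/2 - 3))*(847511 + 22503) = (1954556 - 81/2)*870014 = (3909031/2)*870014 = 1700455848217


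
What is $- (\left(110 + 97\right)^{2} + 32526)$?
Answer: $-75375$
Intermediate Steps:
$- (\left(110 + 97\right)^{2} + 32526) = - (207^{2} + 32526) = - (42849 + 32526) = \left(-1\right) 75375 = -75375$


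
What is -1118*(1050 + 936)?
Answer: -2220348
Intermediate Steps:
-1118*(1050 + 936) = -1118*1986 = -2220348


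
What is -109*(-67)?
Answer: 7303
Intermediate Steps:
-109*(-67) = -1*(-7303) = 7303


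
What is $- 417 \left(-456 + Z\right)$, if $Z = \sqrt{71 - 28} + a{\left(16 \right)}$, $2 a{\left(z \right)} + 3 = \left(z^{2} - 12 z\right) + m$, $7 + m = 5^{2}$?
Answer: $\frac{347361}{2} - 417 \sqrt{43} \approx 1.7095 \cdot 10^{5}$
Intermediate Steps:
$m = 18$ ($m = -7 + 5^{2} = -7 + 25 = 18$)
$a{\left(z \right)} = \frac{15}{2} + \frac{z^{2}}{2} - 6 z$ ($a{\left(z \right)} = - \frac{3}{2} + \frac{\left(z^{2} - 12 z\right) + 18}{2} = - \frac{3}{2} + \frac{18 + z^{2} - 12 z}{2} = - \frac{3}{2} + \left(9 + \frac{z^{2}}{2} - 6 z\right) = \frac{15}{2} + \frac{z^{2}}{2} - 6 z$)
$Z = \frac{79}{2} + \sqrt{43}$ ($Z = \sqrt{71 - 28} + \left(\frac{15}{2} + \frac{16^{2}}{2} - 96\right) = \sqrt{43} + \left(\frac{15}{2} + \frac{1}{2} \cdot 256 - 96\right) = \sqrt{43} + \left(\frac{15}{2} + 128 - 96\right) = \sqrt{43} + \frac{79}{2} = \frac{79}{2} + \sqrt{43} \approx 46.057$)
$- 417 \left(-456 + Z\right) = - 417 \left(-456 + \left(\frac{79}{2} + \sqrt{43}\right)\right) = - 417 \left(- \frac{833}{2} + \sqrt{43}\right) = \frac{347361}{2} - 417 \sqrt{43}$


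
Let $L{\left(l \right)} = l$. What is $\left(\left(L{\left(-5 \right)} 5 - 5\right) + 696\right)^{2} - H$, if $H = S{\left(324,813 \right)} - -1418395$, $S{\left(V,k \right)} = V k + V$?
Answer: $-1238575$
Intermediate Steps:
$S{\left(V,k \right)} = V + V k$
$H = 1682131$ ($H = 324 \left(1 + 813\right) - -1418395 = 324 \cdot 814 + 1418395 = 263736 + 1418395 = 1682131$)
$\left(\left(L{\left(-5 \right)} 5 - 5\right) + 696\right)^{2} - H = \left(\left(\left(-5\right) 5 - 5\right) + 696\right)^{2} - 1682131 = \left(\left(-25 - 5\right) + 696\right)^{2} - 1682131 = \left(-30 + 696\right)^{2} - 1682131 = 666^{2} - 1682131 = 443556 - 1682131 = -1238575$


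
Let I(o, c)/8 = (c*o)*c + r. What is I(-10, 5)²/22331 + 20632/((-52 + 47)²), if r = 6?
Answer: 555990792/558275 ≈ 995.91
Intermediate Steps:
I(o, c) = 48 + 8*o*c² (I(o, c) = 8*((c*o)*c + 6) = 8*(o*c² + 6) = 8*(6 + o*c²) = 48 + 8*o*c²)
I(-10, 5)²/22331 + 20632/((-52 + 47)²) = (48 + 8*(-10)*5²)²/22331 + 20632/((-52 + 47)²) = (48 + 8*(-10)*25)²*(1/22331) + 20632/((-5)²) = (48 - 2000)²*(1/22331) + 20632/25 = (-1952)²*(1/22331) + 20632*(1/25) = 3810304*(1/22331) + 20632/25 = 3810304/22331 + 20632/25 = 555990792/558275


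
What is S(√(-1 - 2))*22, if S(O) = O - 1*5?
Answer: -110 + 22*I*√3 ≈ -110.0 + 38.105*I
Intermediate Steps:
S(O) = -5 + O (S(O) = O - 5 = -5 + O)
S(√(-1 - 2))*22 = (-5 + √(-1 - 2))*22 = (-5 + √(-3))*22 = (-5 + I*√3)*22 = -110 + 22*I*√3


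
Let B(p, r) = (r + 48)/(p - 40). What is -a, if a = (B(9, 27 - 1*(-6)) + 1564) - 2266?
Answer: 21843/31 ≈ 704.61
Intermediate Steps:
B(p, r) = (48 + r)/(-40 + p)
a = -21843/31 (a = ((48 + (27 - 1*(-6)))/(-40 + 9) + 1564) - 2266 = ((48 + (27 + 6))/(-31) + 1564) - 2266 = (-(48 + 33)/31 + 1564) - 2266 = (-1/31*81 + 1564) - 2266 = (-81/31 + 1564) - 2266 = 48403/31 - 2266 = -21843/31 ≈ -704.61)
-a = -1*(-21843/31) = 21843/31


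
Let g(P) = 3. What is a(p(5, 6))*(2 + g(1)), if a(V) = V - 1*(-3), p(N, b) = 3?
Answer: 30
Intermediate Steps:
a(V) = 3 + V (a(V) = V + 3 = 3 + V)
a(p(5, 6))*(2 + g(1)) = (3 + 3)*(2 + 3) = 6*5 = 30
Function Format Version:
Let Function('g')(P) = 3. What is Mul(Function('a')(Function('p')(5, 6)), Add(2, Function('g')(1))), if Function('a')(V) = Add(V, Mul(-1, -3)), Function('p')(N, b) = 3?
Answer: 30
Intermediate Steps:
Function('a')(V) = Add(3, V) (Function('a')(V) = Add(V, 3) = Add(3, V))
Mul(Function('a')(Function('p')(5, 6)), Add(2, Function('g')(1))) = Mul(Add(3, 3), Add(2, 3)) = Mul(6, 5) = 30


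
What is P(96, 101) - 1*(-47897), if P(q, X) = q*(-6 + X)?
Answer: 57017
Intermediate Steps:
P(96, 101) - 1*(-47897) = 96*(-6 + 101) - 1*(-47897) = 96*95 + 47897 = 9120 + 47897 = 57017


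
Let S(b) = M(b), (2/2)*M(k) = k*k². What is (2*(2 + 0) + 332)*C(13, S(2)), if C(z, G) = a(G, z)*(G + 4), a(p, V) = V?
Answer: 52416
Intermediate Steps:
M(k) = k³ (M(k) = k*k² = k³)
S(b) = b³
C(z, G) = z*(4 + G) (C(z, G) = z*(G + 4) = z*(4 + G))
(2*(2 + 0) + 332)*C(13, S(2)) = (2*(2 + 0) + 332)*(13*(4 + 2³)) = (2*2 + 332)*(13*(4 + 8)) = (4 + 332)*(13*12) = 336*156 = 52416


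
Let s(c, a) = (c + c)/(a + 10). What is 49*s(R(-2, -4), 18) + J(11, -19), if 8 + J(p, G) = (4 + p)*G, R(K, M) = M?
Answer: -307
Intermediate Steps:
J(p, G) = -8 + G*(4 + p) (J(p, G) = -8 + (4 + p)*G = -8 + G*(4 + p))
s(c, a) = 2*c/(10 + a) (s(c, a) = (2*c)/(10 + a) = 2*c/(10 + a))
49*s(R(-2, -4), 18) + J(11, -19) = 49*(2*(-4)/(10 + 18)) + (-8 + 4*(-19) - 19*11) = 49*(2*(-4)/28) + (-8 - 76 - 209) = 49*(2*(-4)*(1/28)) - 293 = 49*(-2/7) - 293 = -14 - 293 = -307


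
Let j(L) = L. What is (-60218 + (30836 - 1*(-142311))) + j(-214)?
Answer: 112715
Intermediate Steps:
(-60218 + (30836 - 1*(-142311))) + j(-214) = (-60218 + (30836 - 1*(-142311))) - 214 = (-60218 + (30836 + 142311)) - 214 = (-60218 + 173147) - 214 = 112929 - 214 = 112715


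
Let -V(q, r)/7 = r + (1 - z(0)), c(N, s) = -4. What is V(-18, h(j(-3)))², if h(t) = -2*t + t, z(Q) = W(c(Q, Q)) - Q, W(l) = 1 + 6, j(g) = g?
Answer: 441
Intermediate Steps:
W(l) = 7
z(Q) = 7 - Q
h(t) = -t
V(q, r) = 42 - 7*r (V(q, r) = -7*(r + (1 - (7 - 1*0))) = -7*(r + (1 - (7 + 0))) = -7*(r + (1 - 1*7)) = -7*(r + (1 - 7)) = -7*(r - 6) = -7*(-6 + r) = 42 - 7*r)
V(-18, h(j(-3)))² = (42 - (-7)*(-3))² = (42 - 7*3)² = (42 - 21)² = 21² = 441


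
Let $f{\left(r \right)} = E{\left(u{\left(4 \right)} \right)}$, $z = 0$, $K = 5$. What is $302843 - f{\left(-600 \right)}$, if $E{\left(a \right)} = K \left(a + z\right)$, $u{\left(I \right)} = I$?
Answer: $302823$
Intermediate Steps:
$E{\left(a \right)} = 5 a$ ($E{\left(a \right)} = 5 \left(a + 0\right) = 5 a$)
$f{\left(r \right)} = 20$ ($f{\left(r \right)} = 5 \cdot 4 = 20$)
$302843 - f{\left(-600 \right)} = 302843 - 20 = 302823$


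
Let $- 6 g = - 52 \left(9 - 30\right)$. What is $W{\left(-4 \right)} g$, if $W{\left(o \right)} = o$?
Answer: $728$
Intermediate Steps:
$g = -182$ ($g = - \frac{\left(-52\right) \left(9 - 30\right)}{6} = - \frac{\left(-52\right) \left(-21\right)}{6} = \left(- \frac{1}{6}\right) 1092 = -182$)
$W{\left(-4 \right)} g = \left(-4\right) \left(-182\right) = 728$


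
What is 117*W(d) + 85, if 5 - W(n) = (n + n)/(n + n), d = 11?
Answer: 553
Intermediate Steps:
W(n) = 4 (W(n) = 5 - (n + n)/(n + n) = 5 - 2*n/(2*n) = 5 - 2*n*1/(2*n) = 5 - 1*1 = 5 - 1 = 4)
117*W(d) + 85 = 117*4 + 85 = 468 + 85 = 553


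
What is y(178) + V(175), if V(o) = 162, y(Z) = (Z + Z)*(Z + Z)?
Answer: 126898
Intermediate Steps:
y(Z) = 4*Z² (y(Z) = (2*Z)*(2*Z) = 4*Z²)
y(178) + V(175) = 4*178² + 162 = 4*31684 + 162 = 126736 + 162 = 126898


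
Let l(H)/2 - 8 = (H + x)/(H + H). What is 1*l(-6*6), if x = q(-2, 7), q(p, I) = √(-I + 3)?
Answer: 17 - I/18 ≈ 17.0 - 0.055556*I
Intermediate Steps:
q(p, I) = √(3 - I)
x = 2*I (x = √(3 - 1*7) = √(3 - 7) = √(-4) = 2*I ≈ 2.0*I)
l(H) = 16 + (H + 2*I)/H (l(H) = 16 + 2*((H + 2*I)/(H + H)) = 16 + 2*((H + 2*I)/((2*H))) = 16 + 2*((H + 2*I)*(1/(2*H))) = 16 + 2*((H + 2*I)/(2*H)) = 16 + (H + 2*I)/H)
1*l(-6*6) = 1*(17 + 2*I/((-6*6))) = 1*(17 + 2*I/(-36)) = 1*(17 + 2*I*(-1/36)) = 1*(17 - I/18) = 17 - I/18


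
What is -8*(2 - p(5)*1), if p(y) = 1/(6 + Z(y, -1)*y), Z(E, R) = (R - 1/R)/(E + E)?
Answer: -44/3 ≈ -14.667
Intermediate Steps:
Z(E, R) = (R - 1/R)/(2*E) (Z(E, R) = (R - 1/R)/((2*E)) = (R - 1/R)*(1/(2*E)) = (R - 1/R)/(2*E))
p(y) = 1/6 (p(y) = 1/(6 + ((1/2)*(-1 + (-1)**2)/(y*(-1)))*y) = 1/(6 + ((1/2)*(-1)*(-1 + 1)/y)*y) = 1/(6 + ((1/2)*(-1)*0/y)*y) = 1/(6 + 0*y) = 1/(6 + 0) = 1/6)
-8*(2 - p(5)*1) = -8*(2 - 1*1/6*1) = -8*(2 - 1/6*1) = -8*(2 - 1/6) = -8*11/6 = -44/3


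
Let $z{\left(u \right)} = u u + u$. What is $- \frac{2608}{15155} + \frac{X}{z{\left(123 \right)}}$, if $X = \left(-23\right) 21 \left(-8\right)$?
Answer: $\frac{1565142}{19262005} \approx 0.081255$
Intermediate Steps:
$X = 3864$ ($X = \left(-483\right) \left(-8\right) = 3864$)
$z{\left(u \right)} = u + u^{2}$ ($z{\left(u \right)} = u^{2} + u = u + u^{2}$)
$- \frac{2608}{15155} + \frac{X}{z{\left(123 \right)}} = - \frac{2608}{15155} + \frac{3864}{123 \left(1 + 123\right)} = \left(-2608\right) \frac{1}{15155} + \frac{3864}{123 \cdot 124} = - \frac{2608}{15155} + \frac{3864}{15252} = - \frac{2608}{15155} + 3864 \cdot \frac{1}{15252} = - \frac{2608}{15155} + \frac{322}{1271} = \frac{1565142}{19262005}$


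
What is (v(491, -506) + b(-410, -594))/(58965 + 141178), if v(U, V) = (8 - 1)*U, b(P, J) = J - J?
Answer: 3437/200143 ≈ 0.017173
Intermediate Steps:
b(P, J) = 0
v(U, V) = 7*U
(v(491, -506) + b(-410, -594))/(58965 + 141178) = (7*491 + 0)/(58965 + 141178) = (3437 + 0)/200143 = 3437*(1/200143) = 3437/200143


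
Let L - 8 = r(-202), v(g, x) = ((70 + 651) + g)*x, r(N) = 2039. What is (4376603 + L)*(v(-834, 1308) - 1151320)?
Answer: -5688409302600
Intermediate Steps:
v(g, x) = x*(721 + g) (v(g, x) = (721 + g)*x = x*(721 + g))
L = 2047 (L = 8 + 2039 = 2047)
(4376603 + L)*(v(-834, 1308) - 1151320) = (4376603 + 2047)*(1308*(721 - 834) - 1151320) = 4378650*(1308*(-113) - 1151320) = 4378650*(-147804 - 1151320) = 4378650*(-1299124) = -5688409302600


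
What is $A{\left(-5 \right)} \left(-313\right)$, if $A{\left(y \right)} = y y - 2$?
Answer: $-7199$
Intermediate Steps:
$A{\left(y \right)} = -2 + y^{2}$ ($A{\left(y \right)} = y^{2} - 2 = -2 + y^{2}$)
$A{\left(-5 \right)} \left(-313\right) = \left(-2 + \left(-5\right)^{2}\right) \left(-313\right) = \left(-2 + 25\right) \left(-313\right) = 23 \left(-313\right) = -7199$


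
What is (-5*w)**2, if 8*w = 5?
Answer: 625/64 ≈ 9.7656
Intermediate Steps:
w = 5/8 (w = (1/8)*5 = 5/8 ≈ 0.62500)
(-5*w)**2 = (-5*5/8)**2 = (-25/8)**2 = 625/64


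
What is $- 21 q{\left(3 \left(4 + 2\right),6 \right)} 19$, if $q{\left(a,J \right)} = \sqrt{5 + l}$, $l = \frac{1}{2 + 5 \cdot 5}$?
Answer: $- \frac{266 \sqrt{102}}{3} \approx -895.49$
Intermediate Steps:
$l = \frac{1}{27}$ ($l = \frac{1}{2 + 25} = \frac{1}{27} \approx 0.037037$)
$q{\left(a,J \right)} = \frac{2 \sqrt{102}}{9}$ ($q{\left(a,J \right)} = \sqrt{5 + \frac{1}{27}} = \sqrt{\frac{136}{27}} = \frac{2 \sqrt{102}}{9}$)
$- 21 q{\left(3 \left(4 + 2\right),6 \right)} 19 = - 21 \frac{2 \sqrt{102}}{9} \cdot 19 = - \frac{14 \sqrt{102}}{3} \cdot 19 = - \frac{266 \sqrt{102}}{3}$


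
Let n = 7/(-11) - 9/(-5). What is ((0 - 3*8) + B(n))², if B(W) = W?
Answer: 1577536/3025 ≈ 521.50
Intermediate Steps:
n = 64/55 (n = 7*(-1/11) - 9*(-⅕) = -7/11 + 9/5 = 64/55 ≈ 1.1636)
((0 - 3*8) + B(n))² = ((0 - 3*8) + 64/55)² = ((0 - 24) + 64/55)² = (-24 + 64/55)² = (-1256/55)² = 1577536/3025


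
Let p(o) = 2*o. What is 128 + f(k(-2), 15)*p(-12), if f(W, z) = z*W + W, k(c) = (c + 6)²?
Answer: -6016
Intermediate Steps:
k(c) = (6 + c)²
f(W, z) = W + W*z (f(W, z) = W*z + W = W + W*z)
128 + f(k(-2), 15)*p(-12) = 128 + ((6 - 2)²*(1 + 15))*(2*(-12)) = 128 + (4²*16)*(-24) = 128 + (16*16)*(-24) = 128 + 256*(-24) = 128 - 6144 = -6016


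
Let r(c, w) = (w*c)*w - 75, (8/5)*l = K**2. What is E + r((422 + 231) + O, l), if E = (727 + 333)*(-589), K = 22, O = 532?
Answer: 431241965/4 ≈ 1.0781e+8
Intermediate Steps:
E = -624340 (E = 1060*(-589) = -624340)
l = 605/2 (l = (5/8)*22**2 = (5/8)*484 = 605/2 ≈ 302.50)
r(c, w) = -75 + c*w**2 (r(c, w) = (c*w)*w - 75 = c*w**2 - 75 = -75 + c*w**2)
E + r((422 + 231) + O, l) = -624340 + (-75 + ((422 + 231) + 532)*(605/2)**2) = -624340 + (-75 + (653 + 532)*(366025/4)) = -624340 + (-75 + 1185*(366025/4)) = -624340 + (-75 + 433739625/4) = -624340 + 433739325/4 = 431241965/4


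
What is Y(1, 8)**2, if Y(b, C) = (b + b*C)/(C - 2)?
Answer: 9/4 ≈ 2.2500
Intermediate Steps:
Y(b, C) = (b + C*b)/(-2 + C)
Y(1, 8)**2 = (1*(1 + 8)/(-2 + 8))**2 = (1*9/6)**2 = (1*(1/6)*9)**2 = (3/2)**2 = 9/4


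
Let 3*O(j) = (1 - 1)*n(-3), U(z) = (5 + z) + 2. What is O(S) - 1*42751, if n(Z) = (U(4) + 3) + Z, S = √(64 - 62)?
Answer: -42751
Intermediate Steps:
S = √2 ≈ 1.4142
U(z) = 7 + z
n(Z) = 14 + Z (n(Z) = ((7 + 4) + 3) + Z = (11 + 3) + Z = 14 + Z)
O(j) = 0 (O(j) = ((1 - 1)*(14 - 3))/3 = (0*11)/3 = (⅓)*0 = 0)
O(S) - 1*42751 = 0 - 1*42751 = 0 - 42751 = -42751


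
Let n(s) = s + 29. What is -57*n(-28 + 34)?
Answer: -1995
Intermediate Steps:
n(s) = 29 + s
-57*n(-28 + 34) = -57*(29 + (-28 + 34)) = -57*(29 + 6) = -57*35 = -1995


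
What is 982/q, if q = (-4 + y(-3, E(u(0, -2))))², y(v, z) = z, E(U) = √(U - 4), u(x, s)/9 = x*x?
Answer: 1473/50 + 982*I/25 ≈ 29.46 + 39.28*I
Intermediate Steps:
u(x, s) = 9*x² (u(x, s) = 9*(x*x) = 9*x²)
E(U) = √(-4 + U)
q = (-4 + 2*I)² (q = (-4 + √(-4 + 9*0²))² = (-4 + √(-4 + 9*0))² = (-4 + √(-4 + 0))² = (-4 + √(-4))² = (-4 + 2*I)² ≈ 12.0 - 16.0*I)
982/q = 982/(12 - 16*I) = 982*((12 + 16*I)/400) = 491*(12 + 16*I)/200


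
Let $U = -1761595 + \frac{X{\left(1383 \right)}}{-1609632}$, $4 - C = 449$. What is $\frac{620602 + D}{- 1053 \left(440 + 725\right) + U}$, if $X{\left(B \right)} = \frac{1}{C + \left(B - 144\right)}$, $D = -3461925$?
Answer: $\frac{3631346631969984}{3819241386558721} \approx 0.9508$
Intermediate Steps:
$C = -445$ ($C = 4 - 449 = -445$)
$X{\left(B \right)} = \frac{1}{-589 + B}$ ($X{\left(B \right)} = \frac{1}{-445 + \left(B - 144\right)} = \frac{1}{-445 + \left(-144 + B\right)} = \frac{1}{-589 + B}$)
$U = - \frac{2251402628333761}{1278047808}$ ($U = -1761595 + \frac{1}{\left(-589 + 1383\right) \left(-1609632\right)} = -1761595 + \frac{1}{794} \left(- \frac{1}{1609632}\right) = -1761595 - \frac{1}{1278047808} = - \frac{2251402628333761}{1278047808} \approx -1.7616 \cdot 10^{6}$)
$\frac{620602 + D}{- 1053 \left(440 + 725\right) + U} = \frac{620602 - 3461925}{- 1053 \left(440 + 725\right) - \frac{2251402628333761}{1278047808}} = - \frac{2841323}{\left(-1053\right) 1165 - \frac{2251402628333761}{1278047808}} = - \frac{2841323}{-1226745 - \frac{2251402628333761}{1278047808}} = - \frac{2841323}{- \frac{3819241386558721}{1278047808}} = \left(-2841323\right) \left(- \frac{1278047808}{3819241386558721}\right) = \frac{3631346631969984}{3819241386558721}$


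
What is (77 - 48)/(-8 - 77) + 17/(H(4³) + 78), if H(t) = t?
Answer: -2673/12070 ≈ -0.22146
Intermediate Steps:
(77 - 48)/(-8 - 77) + 17/(H(4³) + 78) = (77 - 48)/(-8 - 77) + 17/(4³ + 78) = 29/(-85) + 17/(64 + 78) = 29*(-1/85) + 17/142 = -29/85 + 17*(1/142) = -29/85 + 17/142 = -2673/12070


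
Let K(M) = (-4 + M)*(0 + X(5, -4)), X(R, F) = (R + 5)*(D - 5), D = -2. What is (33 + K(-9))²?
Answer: 889249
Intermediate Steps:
X(R, F) = -35 - 7*R (X(R, F) = (R + 5)*(-2 - 5) = (5 + R)*(-7) = -35 - 7*R)
K(M) = 280 - 70*M (K(M) = (-4 + M)*(0 + (-35 - 7*5)) = (-4 + M)*(0 + (-35 - 35)) = (-4 + M)*(0 - 70) = (-4 + M)*(-70) = 280 - 70*M)
(33 + K(-9))² = (33 + (280 - 70*(-9)))² = (33 + (280 + 630))² = (33 + 910)² = 943² = 889249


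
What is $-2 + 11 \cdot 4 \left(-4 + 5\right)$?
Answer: $42$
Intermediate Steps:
$-2 + 11 \cdot 4 \left(-4 + 5\right) = -2 + 11 \cdot 4 \cdot 1 = -2 + 11 \cdot 4 = -2 + 44 = 42$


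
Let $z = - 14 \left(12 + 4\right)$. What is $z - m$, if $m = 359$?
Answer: $-583$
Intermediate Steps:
$z = -224$ ($z = \left(-14\right) 16 = -224$)
$z - m = -224 - 359 = -583$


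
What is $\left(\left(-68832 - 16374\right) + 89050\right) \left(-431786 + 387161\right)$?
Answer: $-171538500$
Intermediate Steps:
$\left(\left(-68832 - 16374\right) + 89050\right) \left(-431786 + 387161\right) = \left(-85206 + 89050\right) \left(-44625\right) = 3844 \left(-44625\right) = -171538500$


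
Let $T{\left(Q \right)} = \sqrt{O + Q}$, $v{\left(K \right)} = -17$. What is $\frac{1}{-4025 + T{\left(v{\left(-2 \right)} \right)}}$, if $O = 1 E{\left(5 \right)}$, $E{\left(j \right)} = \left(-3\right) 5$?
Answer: $- \frac{4025}{16200657} - \frac{4 i \sqrt{2}}{16200657} \approx -0.00024845 - 3.4917 \cdot 10^{-7} i$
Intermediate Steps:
$E{\left(j \right)} = -15$
$O = -15$ ($O = 1 \left(-15\right) = -15$)
$T{\left(Q \right)} = \sqrt{-15 + Q}$
$\frac{1}{-4025 + T{\left(v{\left(-2 \right)} \right)}} = \frac{1}{-4025 + \sqrt{-15 - 17}} = \frac{1}{-4025 + \sqrt{-32}} = \frac{1}{-4025 + 4 i \sqrt{2}}$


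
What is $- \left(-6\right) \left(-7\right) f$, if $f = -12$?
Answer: $504$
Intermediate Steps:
$- \left(-6\right) \left(-7\right) f = - \left(-6\right) \left(-7\right) \left(-12\right) = - 42 \left(-12\right) = \left(-1\right) \left(-504\right) = 504$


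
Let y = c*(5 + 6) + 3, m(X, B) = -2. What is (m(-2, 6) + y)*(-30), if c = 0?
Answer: -30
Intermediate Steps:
y = 3 (y = 0*(5 + 6) + 3 = 0*11 + 3 = 0 + 3 = 3)
(m(-2, 6) + y)*(-30) = (-2 + 3)*(-30) = 1*(-30) = -30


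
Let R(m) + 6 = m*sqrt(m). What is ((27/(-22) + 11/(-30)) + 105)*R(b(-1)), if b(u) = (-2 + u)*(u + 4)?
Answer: -34124/55 - 153558*I/55 ≈ -620.44 - 2792.0*I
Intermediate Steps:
b(u) = (-2 + u)*(4 + u)
R(m) = -6 + m**(3/2) (R(m) = -6 + m*sqrt(m) = -6 + m**(3/2))
((27/(-22) + 11/(-30)) + 105)*R(b(-1)) = ((27/(-22) + 11/(-30)) + 105)*(-6 + (-8 + (-1)**2 + 2*(-1))**(3/2)) = ((27*(-1/22) + 11*(-1/30)) + 105)*(-6 + (-8 + 1 - 2)**(3/2)) = ((-27/22 - 11/30) + 105)*(-6 + (-9)**(3/2)) = (-263/165 + 105)*(-6 - 27*I) = 17062*(-6 - 27*I)/165 = -34124/55 - 153558*I/55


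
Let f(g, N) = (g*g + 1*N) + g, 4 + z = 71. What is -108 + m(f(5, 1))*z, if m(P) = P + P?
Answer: 4046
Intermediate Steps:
z = 67 (z = -4 + 71 = 67)
f(g, N) = N + g + g² (f(g, N) = (g² + N) + g = (N + g²) + g = N + g + g²)
m(P) = 2*P
-108 + m(f(5, 1))*z = -108 + (2*(1 + 5 + 5²))*67 = -108 + (2*(1 + 5 + 25))*67 = -108 + (2*31)*67 = -108 + 62*67 = -108 + 4154 = 4046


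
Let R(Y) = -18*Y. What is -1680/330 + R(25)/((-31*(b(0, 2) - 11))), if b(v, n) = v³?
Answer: -2186/341 ≈ -6.4106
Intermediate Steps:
-1680/330 + R(25)/((-31*(b(0, 2) - 11))) = -1680/330 + (-18*25)/((-31*(0³ - 11))) = -1680*1/330 - 450*(-1/(31*(0 - 11))) = -56/11 - 450/((-31*(-11))) = -56/11 - 450/341 = -2186/341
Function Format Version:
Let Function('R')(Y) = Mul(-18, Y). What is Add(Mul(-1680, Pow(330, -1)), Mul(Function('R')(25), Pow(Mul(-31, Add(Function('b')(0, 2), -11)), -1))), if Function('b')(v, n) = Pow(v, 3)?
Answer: Rational(-2186, 341) ≈ -6.4106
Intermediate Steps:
Add(Mul(-1680, Pow(330, -1)), Mul(Function('R')(25), Pow(Mul(-31, Add(Function('b')(0, 2), -11)), -1))) = Add(Mul(-1680, Pow(330, -1)), Mul(Mul(-18, 25), Pow(Mul(-31, Add(Pow(0, 3), -11)), -1))) = Add(Mul(-1680, Rational(1, 330)), Mul(-450, Pow(Mul(-31, Add(0, -11)), -1))) = Add(Rational(-56, 11), Mul(-450, Pow(Mul(-31, -11), -1))) = Add(Rational(-56, 11), Mul(-450, Pow(341, -1))) = Add(Rational(-56, 11), Mul(-450, Rational(1, 341))) = Add(Rational(-56, 11), Rational(-450, 341)) = Rational(-2186, 341)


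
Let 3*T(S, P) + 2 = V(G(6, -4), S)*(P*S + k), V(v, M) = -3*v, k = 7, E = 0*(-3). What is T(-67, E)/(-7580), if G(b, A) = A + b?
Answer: 11/5685 ≈ 0.0019349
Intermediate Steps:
E = 0
T(S, P) = -44/3 - 2*P*S (T(S, P) = -⅔ + ((-3*(-4 + 6))*(P*S + 7))/3 = -⅔ + ((-3*2)*(7 + P*S))/3 = -⅔ + (-6*(7 + P*S))/3 = -⅔ + (-42 - 6*P*S)/3 = -⅔ + (-14 - 2*P*S) = -44/3 - 2*P*S)
T(-67, E)/(-7580) = (-44/3 - 2*0*(-67))/(-7580) = (-44/3 + 0)*(-1/7580) = -44/3*(-1/7580) = 11/5685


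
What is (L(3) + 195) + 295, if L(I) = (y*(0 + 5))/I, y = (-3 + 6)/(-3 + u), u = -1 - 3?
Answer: 3425/7 ≈ 489.29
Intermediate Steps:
u = -4
y = -3/7 (y = (-3 + 6)/(-3 - 4) = 3/(-7) = 3*(-⅐) = -3/7 ≈ -0.42857)
L(I) = -15/(7*I) (L(I) = (-3*(0 + 5)/7)/I = (-3/7*5)/I = -15/(7*I))
(L(3) + 195) + 295 = (-15/7/3 + 195) + 295 = (-15/7*⅓ + 195) + 295 = (-5/7 + 195) + 295 = 1360/7 + 295 = 3425/7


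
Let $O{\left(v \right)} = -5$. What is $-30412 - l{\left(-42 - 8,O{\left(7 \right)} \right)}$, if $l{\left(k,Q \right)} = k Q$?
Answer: $-30662$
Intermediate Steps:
$l{\left(k,Q \right)} = Q k$
$-30412 - l{\left(-42 - 8,O{\left(7 \right)} \right)} = -30412 - - 5 \left(-42 - 8\right) = -30412 - \left(-5\right) \left(-50\right) = -30412 - 250 = -30662$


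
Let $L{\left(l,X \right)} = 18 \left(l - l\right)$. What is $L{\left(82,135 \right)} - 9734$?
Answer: $-9734$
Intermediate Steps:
$L{\left(l,X \right)} = 0$ ($L{\left(l,X \right)} = 18 \cdot 0 = 0$)
$L{\left(82,135 \right)} - 9734 = 0 - 9734 = -9734$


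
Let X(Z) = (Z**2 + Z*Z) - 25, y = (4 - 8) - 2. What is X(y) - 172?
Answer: -125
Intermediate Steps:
y = -6 (y = -4 - 2 = -6)
X(Z) = -25 + 2*Z**2 (X(Z) = (Z**2 + Z**2) - 25 = 2*Z**2 - 25 = -25 + 2*Z**2)
X(y) - 172 = (-25 + 2*(-6)**2) - 172 = (-25 + 2*36) - 172 = (-25 + 72) - 172 = 47 - 172 = -125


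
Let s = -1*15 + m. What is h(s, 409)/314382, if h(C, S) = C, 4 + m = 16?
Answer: -1/104794 ≈ -9.5425e-6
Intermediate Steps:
m = 12 (m = -4 + 16 = 12)
s = -3 (s = -1*15 + 12 = -15 + 12 = -3)
h(s, 409)/314382 = -3/314382 = -3*1/314382 = -1/104794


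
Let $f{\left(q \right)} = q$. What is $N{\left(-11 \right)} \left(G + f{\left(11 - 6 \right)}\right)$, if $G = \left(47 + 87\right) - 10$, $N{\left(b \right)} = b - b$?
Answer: $0$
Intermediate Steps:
$N{\left(b \right)} = 0$
$G = 124$ ($G = 134 - 10 = 124$)
$N{\left(-11 \right)} \left(G + f{\left(11 - 6 \right)}\right) = 0 \left(124 + \left(11 - 6\right)\right) = 0 \left(124 + 5\right) = 0 \cdot 129 = 0$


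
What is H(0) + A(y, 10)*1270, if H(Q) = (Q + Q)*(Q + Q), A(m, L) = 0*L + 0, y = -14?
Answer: 0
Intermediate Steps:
A(m, L) = 0 (A(m, L) = 0 + 0 = 0)
H(Q) = 4*Q² (H(Q) = (2*Q)*(2*Q) = 4*Q²)
H(0) + A(y, 10)*1270 = 4*0² + 0*1270 = 4*0 + 0 = 0 + 0 = 0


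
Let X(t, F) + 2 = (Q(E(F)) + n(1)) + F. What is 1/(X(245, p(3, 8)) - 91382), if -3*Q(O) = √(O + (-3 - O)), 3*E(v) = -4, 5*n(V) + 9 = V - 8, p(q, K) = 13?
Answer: -6853065/626193331948 + 25*I*√3/626193331948 ≈ -1.0944e-5 + 6.915e-11*I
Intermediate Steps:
n(V) = -17/5 + V/5 (n(V) = -9/5 + (V - 8)/5 = -9/5 + (-8 + V)/5 = -9/5 + (-8/5 + V/5) = -17/5 + V/5)
E(v) = -4/3 (E(v) = (⅓)*(-4) = -4/3)
Q(O) = -I*√3/3 (Q(O) = -√(O + (-3 - O))/3 = -I*√3/3)
X(t, F) = -26/5 + F - I*√3/3 (X(t, F) = -2 + ((-I*√3/3 + (-17/5 + (⅕)*1)) + F) = -2 + ((-I*√3/3 + (-17/5 + ⅕)) + F) = -2 + ((-I*√3/3 - 16/5) + F) = -2 + ((-16/5 - I*√3/3) + F) = -2 + (-16/5 + F - I*√3/3) = -26/5 + F - I*√3/3)
1/(X(245, p(3, 8)) - 91382) = 1/((-26/5 + 13 - I*√3/3) - 91382) = 1/((39/5 - I*√3/3) - 91382) = 1/(-456871/5 - I*√3/3)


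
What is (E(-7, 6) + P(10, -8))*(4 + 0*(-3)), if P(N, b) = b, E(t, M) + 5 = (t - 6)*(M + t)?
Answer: 0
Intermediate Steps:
E(t, M) = -5 + (-6 + t)*(M + t) (E(t, M) = -5 + (t - 6)*(M + t) = -5 + (-6 + t)*(M + t))
(E(-7, 6) + P(10, -8))*(4 + 0*(-3)) = ((-5 + (-7)² - 6*6 - 6*(-7) + 6*(-7)) - 8)*(4 + 0*(-3)) = ((-5 + 49 - 36 + 42 - 42) - 8)*(4 + 0) = (8 - 8)*4 = 0*4 = 0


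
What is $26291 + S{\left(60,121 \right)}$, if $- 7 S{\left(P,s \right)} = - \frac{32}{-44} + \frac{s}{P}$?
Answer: $\frac{121462609}{4620} \approx 26291.0$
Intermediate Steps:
$S{\left(P,s \right)} = - \frac{8}{77} - \frac{s}{7 P}$ ($S{\left(P,s \right)} = - \frac{- \frac{32}{-44} + \frac{s}{P}}{7} = - \frac{\left(-32\right) \left(- \frac{1}{44}\right) + \frac{s}{P}}{7} = - \frac{\frac{8}{11} + \frac{s}{P}}{7} = - \frac{8}{77} - \frac{s}{7 P}$)
$26291 + S{\left(60,121 \right)} = 26291 - \left(\frac{8}{77} + \frac{121}{7 \cdot 60}\right) = 26291 - \left(\frac{8}{77} + \frac{121}{7} \cdot \frac{1}{60}\right) = 26291 - \frac{1811}{4620} = \frac{121462609}{4620}$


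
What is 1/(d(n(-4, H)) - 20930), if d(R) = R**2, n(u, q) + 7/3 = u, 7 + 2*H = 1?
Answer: -9/188009 ≈ -4.7870e-5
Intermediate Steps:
H = -3 (H = -7/2 + (1/2)*1 = -7/2 + 1/2 = -3)
n(u, q) = -7/3 + u
1/(d(n(-4, H)) - 20930) = 1/((-7/3 - 4)**2 - 20930) = 1/((-19/3)**2 - 20930) = 1/(361/9 - 20930) = 1/(-188009/9) = -9/188009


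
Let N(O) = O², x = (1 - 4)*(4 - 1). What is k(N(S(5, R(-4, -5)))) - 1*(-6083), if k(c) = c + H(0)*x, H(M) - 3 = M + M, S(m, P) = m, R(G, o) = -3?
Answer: 6081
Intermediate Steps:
H(M) = 3 + 2*M (H(M) = 3 + (M + M) = 3 + 2*M)
x = -9 (x = -3*3 = -9)
k(c) = -27 + c (k(c) = c + (3 + 2*0)*(-9) = c + (3 + 0)*(-9) = c + 3*(-9) = c - 27 = -27 + c)
k(N(S(5, R(-4, -5)))) - 1*(-6083) = (-27 + 5²) - 1*(-6083) = (-27 + 25) + 6083 = -2 + 6083 = 6081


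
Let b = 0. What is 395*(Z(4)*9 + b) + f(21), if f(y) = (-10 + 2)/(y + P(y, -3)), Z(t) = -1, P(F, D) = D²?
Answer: -53329/15 ≈ -3555.3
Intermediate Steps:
f(y) = -8/(9 + y) (f(y) = (-10 + 2)/(y + (-3)²) = -8/(y + 9) = -8/(9 + y))
395*(Z(4)*9 + b) + f(21) = 395*(-1*9 + 0) - 8/(9 + 21) = 395*(-9 + 0) - 8/30 = 395*(-9) - 8*1/30 = -3555 - 4/15 = -53329/15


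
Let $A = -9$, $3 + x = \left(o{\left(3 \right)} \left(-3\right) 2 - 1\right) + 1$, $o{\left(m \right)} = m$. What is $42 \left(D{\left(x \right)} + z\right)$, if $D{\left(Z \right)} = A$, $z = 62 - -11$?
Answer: $2688$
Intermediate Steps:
$x = -21$ ($x = -3 + \left(\left(3 \left(-3\right) 2 - 1\right) + 1\right) = -3 + \left(\left(\left(-9\right) 2 - 1\right) + 1\right) = -3 + \left(\left(-18 - 1\right) + 1\right) = -3 + \left(-19 + 1\right) = -3 - 18 = -21$)
$z = 73$ ($z = 62 + 11 = 73$)
$D{\left(Z \right)} = -9$
$42 \left(D{\left(x \right)} + z\right) = 42 \left(-9 + 73\right) = 42 \cdot 64 = 2688$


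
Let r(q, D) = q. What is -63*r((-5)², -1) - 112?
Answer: -1687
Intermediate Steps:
-63*r((-5)², -1) - 112 = -63*(-5)² - 112 = -63*25 - 112 = -1575 - 112 = -1687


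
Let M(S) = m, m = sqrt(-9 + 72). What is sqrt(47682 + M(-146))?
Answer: sqrt(47682 + 3*sqrt(7)) ≈ 218.38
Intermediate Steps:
m = 3*sqrt(7) (m = sqrt(63) = 3*sqrt(7) ≈ 7.9373)
M(S) = 3*sqrt(7)
sqrt(47682 + M(-146)) = sqrt(47682 + 3*sqrt(7))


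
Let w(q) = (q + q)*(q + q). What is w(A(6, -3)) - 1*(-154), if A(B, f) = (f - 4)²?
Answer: 9758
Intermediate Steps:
A(B, f) = (-4 + f)²
w(q) = 4*q² (w(q) = (2*q)*(2*q) = 4*q²)
w(A(6, -3)) - 1*(-154) = 4*((-4 - 3)²)² - 1*(-154) = 4*((-7)²)² + 154 = 4*49² + 154 = 4*2401 + 154 = 9604 + 154 = 9758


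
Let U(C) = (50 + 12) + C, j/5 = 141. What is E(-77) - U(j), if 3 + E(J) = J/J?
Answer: -769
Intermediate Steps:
j = 705 (j = 5*141 = 705)
E(J) = -2 (E(J) = -3 + J/J = -3 + 1 = -2)
U(C) = 62 + C
E(-77) - U(j) = -2 - (62 + 705) = -2 - 1*767 = -2 - 767 = -769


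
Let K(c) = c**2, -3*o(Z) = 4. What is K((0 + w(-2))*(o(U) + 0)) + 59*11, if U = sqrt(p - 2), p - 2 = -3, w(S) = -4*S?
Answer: 6865/9 ≈ 762.78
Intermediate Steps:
p = -1 (p = 2 - 3 = -1)
U = I*sqrt(3) (U = sqrt(-1 - 2) = sqrt(-3) = I*sqrt(3) ≈ 1.732*I)
o(Z) = -4/3 (o(Z) = -1/3*4 = -4/3)
K((0 + w(-2))*(o(U) + 0)) + 59*11 = ((0 - 4*(-2))*(-4/3 + 0))**2 + 59*11 = ((0 + 8)*(-4/3))**2 + 649 = (8*(-4/3))**2 + 649 = (-32/3)**2 + 649 = 1024/9 + 649 = 6865/9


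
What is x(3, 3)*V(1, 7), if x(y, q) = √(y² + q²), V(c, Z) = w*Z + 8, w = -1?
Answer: 3*√2 ≈ 4.2426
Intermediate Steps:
V(c, Z) = 8 - Z (V(c, Z) = -Z + 8 = 8 - Z)
x(y, q) = √(q² + y²)
x(3, 3)*V(1, 7) = √(3² + 3²)*(8 - 1*7) = √(9 + 9)*(8 - 7) = √18*1 = (3*√2)*1 = 3*√2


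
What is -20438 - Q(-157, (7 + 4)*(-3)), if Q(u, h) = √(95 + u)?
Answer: -20438 - I*√62 ≈ -20438.0 - 7.874*I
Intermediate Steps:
-20438 - Q(-157, (7 + 4)*(-3)) = -20438 - √(95 - 157) = -20438 - √(-62) = -20438 - I*√62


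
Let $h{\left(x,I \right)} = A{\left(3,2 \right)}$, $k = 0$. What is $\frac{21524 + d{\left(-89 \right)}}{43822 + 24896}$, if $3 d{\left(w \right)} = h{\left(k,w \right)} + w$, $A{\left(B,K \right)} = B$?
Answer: $\frac{32243}{103077} \approx 0.31281$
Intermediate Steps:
$h{\left(x,I \right)} = 3$
$d{\left(w \right)} = 1 + \frac{w}{3}$ ($d{\left(w \right)} = \frac{3 + w}{3} = 1 + \frac{w}{3}$)
$\frac{21524 + d{\left(-89 \right)}}{43822 + 24896} = \frac{21524 + \left(1 + \frac{1}{3} \left(-89\right)\right)}{43822 + 24896} = \frac{21524 + \left(1 - \frac{89}{3}\right)}{68718} = \left(21524 - \frac{86}{3}\right) \frac{1}{68718} = \frac{64486}{3} \cdot \frac{1}{68718} = \frac{32243}{103077}$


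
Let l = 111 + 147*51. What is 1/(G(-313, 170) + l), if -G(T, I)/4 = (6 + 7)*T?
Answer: 1/23884 ≈ 4.1869e-5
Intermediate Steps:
G(T, I) = -52*T (G(T, I) = -4*(6 + 7)*T = -52*T)
l = 7608 (l = 111 + 7497 = 7608)
1/(G(-313, 170) + l) = 1/(-52*(-313) + 7608) = 1/(16276 + 7608) = 1/23884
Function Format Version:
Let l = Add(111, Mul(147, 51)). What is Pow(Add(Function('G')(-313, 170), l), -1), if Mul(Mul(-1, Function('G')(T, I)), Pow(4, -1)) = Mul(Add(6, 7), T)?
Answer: Rational(1, 23884) ≈ 4.1869e-5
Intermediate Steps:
Function('G')(T, I) = Mul(-52, T) (Function('G')(T, I) = Mul(-4, Mul(Add(6, 7), T)) = Mul(-4, Mul(13, T)) = Mul(-52, T))
l = 7608 (l = Add(111, 7497) = 7608)
Pow(Add(Function('G')(-313, 170), l), -1) = Pow(Add(Mul(-52, -313), 7608), -1) = Pow(Add(16276, 7608), -1) = Pow(23884, -1) = Rational(1, 23884)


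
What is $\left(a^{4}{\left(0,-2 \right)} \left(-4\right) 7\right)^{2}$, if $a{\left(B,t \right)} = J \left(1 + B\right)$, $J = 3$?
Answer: $5143824$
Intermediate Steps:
$a{\left(B,t \right)} = 3 + 3 B$ ($a{\left(B,t \right)} = 3 \left(1 + B\right) = 3 + 3 B$)
$\left(a^{4}{\left(0,-2 \right)} \left(-4\right) 7\right)^{2} = \left(\left(3 + 3 \cdot 0\right)^{4} \left(-4\right) 7\right)^{2} = \left(\left(3 + 0\right)^{4} \left(-4\right) 7\right)^{2} = \left(3^{4} \left(-4\right) 7\right)^{2} = \left(81 \left(-4\right) 7\right)^{2} = \left(\left(-324\right) 7\right)^{2} = \left(-2268\right)^{2} = 5143824$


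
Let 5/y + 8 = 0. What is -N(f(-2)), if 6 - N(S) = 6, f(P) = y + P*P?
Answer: 0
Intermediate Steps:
y = -5/8 (y = 5/(-8 + 0) = 5/(-8) = 5*(-⅛) = -5/8 ≈ -0.62500)
f(P) = -5/8 + P² (f(P) = -5/8 + P*P = -5/8 + P²)
N(S) = 0 (N(S) = 6 - 1*6 = 6 - 6 = 0)
-N(f(-2)) = -1*0 = 0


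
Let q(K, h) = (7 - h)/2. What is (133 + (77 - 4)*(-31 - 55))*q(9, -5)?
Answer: -36870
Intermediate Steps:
q(K, h) = 7/2 - h/2 (q(K, h) = (7 - h)*(½) = 7/2 - h/2)
(133 + (77 - 4)*(-31 - 55))*q(9, -5) = (133 + (77 - 4)*(-31 - 55))*(7/2 - ½*(-5)) = (133 + 73*(-86))*(7/2 + 5/2) = (133 - 6278)*6 = -6145*6 = -36870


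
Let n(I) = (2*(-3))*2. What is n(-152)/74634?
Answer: -2/12439 ≈ -0.00016078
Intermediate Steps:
n(I) = -12 (n(I) = -6*2 = -12)
n(-152)/74634 = -12/74634 = -12*1/74634 = -2/12439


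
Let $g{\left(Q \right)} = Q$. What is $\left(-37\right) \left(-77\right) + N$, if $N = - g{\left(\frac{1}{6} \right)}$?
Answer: $\frac{17093}{6} \approx 2848.8$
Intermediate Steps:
$N = - \frac{1}{6} \approx -0.16667$
$\left(-37\right) \left(-77\right) + N = \left(-37\right) \left(-77\right) - \frac{1}{6} = 2849 - \frac{1}{6} = \frac{17093}{6}$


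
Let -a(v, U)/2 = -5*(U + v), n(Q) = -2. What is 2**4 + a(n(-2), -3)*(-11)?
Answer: 566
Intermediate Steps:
a(v, U) = 10*U + 10*v (a(v, U) = -(-10)*(U + v) = -2*(-5*U - 5*v) = 10*U + 10*v)
2**4 + a(n(-2), -3)*(-11) = 2**4 + (10*(-3) + 10*(-2))*(-11) = 16 + (-30 - 20)*(-11) = 16 - 50*(-11) = 16 + 550 = 566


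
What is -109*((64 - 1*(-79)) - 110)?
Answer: -3597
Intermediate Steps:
-109*((64 - 1*(-79)) - 110) = -109*((64 + 79) - 110) = -109*(143 - 110) = -109*33 = -3597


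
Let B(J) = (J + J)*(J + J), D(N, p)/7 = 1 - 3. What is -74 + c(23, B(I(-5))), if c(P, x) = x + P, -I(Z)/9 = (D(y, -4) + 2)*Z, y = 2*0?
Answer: 1166349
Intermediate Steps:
y = 0
D(N, p) = -14 (D(N, p) = 7*(1 - 3) = 7*(-2) = -14)
I(Z) = 108*Z (I(Z) = -9*(-14 + 2)*Z = -(-108)*Z = 108*Z)
B(J) = 4*J² (B(J) = (2*J)*(2*J) = 4*J²)
c(P, x) = P + x
-74 + c(23, B(I(-5))) = -74 + (23 + 4*(108*(-5))²) = -74 + (23 + 4*(-540)²) = -74 + (23 + 4*291600) = -74 + (23 + 1166400) = -74 + 1166423 = 1166349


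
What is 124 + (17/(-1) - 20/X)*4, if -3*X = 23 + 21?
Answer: 676/11 ≈ 61.455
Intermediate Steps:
X = -44/3 (X = -(23 + 21)/3 = -⅓*44 = -44/3 ≈ -14.667)
124 + (17/(-1) - 20/X)*4 = 124 + (17/(-1) - 20/(-44/3))*4 = 124 + (17*(-1) - 20*(-3/44))*4 = 124 + (-17 + 15/11)*4 = 124 - 172/11*4 = 124 - 688/11 = 676/11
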